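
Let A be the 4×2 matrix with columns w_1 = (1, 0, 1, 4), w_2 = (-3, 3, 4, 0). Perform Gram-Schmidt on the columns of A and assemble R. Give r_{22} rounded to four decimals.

r_{22} = 5.8262

q_1 = w_1/‖w_1‖ = (1, 0, 1, 4)/4.2426 = (0.2357, 0.0000, 0.2357, 0.9428).
r_{12} = q_1·w_2 = 0.2357.
u_2 = w_2 − 0.2357·q_1 = (-3.0556, 3.0000, 3.9444, -0.2222).
r_{22} = ‖u_2‖ = 5.8262.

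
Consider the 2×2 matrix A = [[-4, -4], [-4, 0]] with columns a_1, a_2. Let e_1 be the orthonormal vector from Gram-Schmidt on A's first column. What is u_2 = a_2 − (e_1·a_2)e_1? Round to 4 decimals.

a_1 = (-4, -4); ‖a_1‖ = 5.6569, so e_1 = (-0.7071, -0.7071).
e_1·a_2 = (-0.7071)·(-4) + (-0.7071)·0 = 2.8284.
u_2 = a_2 − 2.8284·e_1 = (-2.0000, 2.0000).

u_2 = (-2.0000, 2.0000)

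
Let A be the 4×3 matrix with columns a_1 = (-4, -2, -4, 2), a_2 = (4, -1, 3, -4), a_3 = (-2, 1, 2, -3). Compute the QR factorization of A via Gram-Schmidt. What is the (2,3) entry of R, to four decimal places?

q_1 = a_1/‖a_1‖ = (-4, -2, -4, 2)/6.3246 = (-0.6325, -0.3162, -0.6325, 0.3162).
r_{12} = q_1·a_2 = -5.3759.
u_2 = a_2 + 5.3759·q_1 = (0.6000, -2.7000, -0.4000, -2.3000).
‖u_2‖ = 3.6194, so q_2 = (0.1658, -0.7460, -0.1105, -0.6355).
r_{23} = q_2·a_3 = 0.6078.

r_{23} = 0.6078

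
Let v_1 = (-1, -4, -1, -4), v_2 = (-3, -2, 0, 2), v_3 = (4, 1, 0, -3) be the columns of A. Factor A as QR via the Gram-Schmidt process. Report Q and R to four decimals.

v_1 = (-1, -4, -1, -4); ‖v_1‖ = 5.8310, so q_1 = (-0.1715, -0.6860, -0.1715, -0.6860).
q_1·v_2 = (-0.1715)·(-3) + (-0.6860)·(-2) + (-0.1715)·0 + (-0.6860)·2 = 0.5145.
u_2 = v_2 − 0.5145·q_1 = (-2.9118, -1.6471, 0.0882, 2.3529).
‖u_2‖ = 4.0909, so q_2 = (-0.7118, -0.4026, 0.0216, 0.5752).
q_1·v_3 = (-0.1715)·4 + (-0.6860)·1 + (-0.1715)·0 + (-0.6860)·(-3) = 0.6860; q_2·v_3 = (-0.7118)·4 + (-0.4026)·1 + 0.0216·0 + 0.5752·(-3) = -4.9752.
u_3 = v_3 − 0.6860·q_1 + 4.9752·q_2 = (0.5764, -0.5325, 0.2250, 0.3322).
‖u_3‖ = 0.8814, so q_3 = (0.6540, -0.6042, 0.2552, 0.3769).

Q = [[-0.1715, -0.7118, 0.6540], [-0.6860, -0.4026, -0.6042], [-0.1715, 0.0216, 0.2552], [-0.6860, 0.5752, 0.3769]], R = [[5.8310, 0.5145, 0.6860], [0.0000, 4.0909, -4.9752], [0.0000, 0.0000, 0.8814]]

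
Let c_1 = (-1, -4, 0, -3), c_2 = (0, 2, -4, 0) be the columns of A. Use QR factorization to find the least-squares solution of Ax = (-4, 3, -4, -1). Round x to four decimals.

c_1 = (-1, -4, 0, -3); ‖c_1‖ = 5.0990, so e_1 = (-0.1961, -0.7845, 0.0000, -0.5883).
e_1·c_2 = (-0.1961)·0 + (-0.7845)·2 + 0.0000·(-4) + (-0.5883)·0 = -1.5689.
u_2 = c_2 + 1.5689·e_1 = (-0.3077, 0.7692, -4.0000, -0.9231).
‖u_2‖ = 4.1879, so e_2 = (-0.0735, 0.1837, -0.9551, -0.2204).
Qᵀb = (-0.9806, 4.8859).
Back-substitute: x_2 = 4.8859/4.1879 = 1.1667.
x_1 = (-0.9806 + 1.5689·1.1667)/5.0990 = 0.1667.

x = (0.1667, 1.1667)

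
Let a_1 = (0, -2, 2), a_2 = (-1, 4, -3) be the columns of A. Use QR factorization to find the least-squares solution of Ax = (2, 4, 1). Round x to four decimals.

x = (-0.1667, 0.3333)

a_1 = (0, -2, 2); ‖a_1‖ = 2.8284, so e_1 = (0.0000, -0.7071, 0.7071).
e_1·a_2 = 0.0000·(-1) + (-0.7071)·4 + 0.7071·(-3) = -4.9497.
u_2 = a_2 + 4.9497·e_1 = (-1.0000, 0.5000, 0.5000).
‖u_2‖ = 1.2247, so e_2 = (-0.8165, 0.4082, 0.4082).
Qᵀb = (-2.1213, 0.4082).
Back-substitute: x_2 = 0.4082/1.2247 = 0.3333.
x_1 = (-2.1213 + 4.9497·0.3333)/2.8284 = -0.1667.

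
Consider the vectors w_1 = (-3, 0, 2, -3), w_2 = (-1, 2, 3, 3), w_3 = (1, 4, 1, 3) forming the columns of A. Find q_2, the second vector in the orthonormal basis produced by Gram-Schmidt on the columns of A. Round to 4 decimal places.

w_1 = (-3, 0, 2, -3); ‖w_1‖ = 4.6904, so q_1 = (-0.6396, 0.0000, 0.4264, -0.6396).
q_1·w_2 = (-0.6396)·(-1) + 0.0000·2 + 0.4264·3 + (-0.6396)·3 = 0.0000.
u_2 = w_2 + 0.0000·q_1 = (-1.0000, 2.0000, 3.0000, 3.0000).
‖u_2‖ = 4.7958, so q_2 = (-0.2085, 0.4170, 0.6255, 0.6255).

q_2 = (-0.2085, 0.4170, 0.6255, 0.6255)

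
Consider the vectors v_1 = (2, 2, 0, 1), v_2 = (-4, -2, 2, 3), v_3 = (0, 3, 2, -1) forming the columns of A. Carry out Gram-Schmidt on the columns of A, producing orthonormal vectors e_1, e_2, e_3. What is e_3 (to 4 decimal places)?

v_1 = (2, 2, 0, 1); ‖v_1‖ = 3.0000, so e_1 = (0.6667, 0.6667, 0.0000, 0.3333).
e_1·v_2 = 0.6667·(-4) + 0.6667·(-2) + 0.0000·2 + 0.3333·3 = -3.0000.
u_2 = v_2 + 3.0000·e_1 = (-2.0000, 0.0000, 2.0000, 4.0000).
‖u_2‖ = 4.8990, so e_2 = (-0.4082, 0.0000, 0.4082, 0.8165).
e_1·v_3 = 0.6667·0 + 0.6667·3 + 0.0000·2 + 0.3333·(-1) = 1.6667; e_2·v_3 = (-0.4082)·0 + 0.0000·3 + 0.4082·2 + 0.8165·(-1) = 0.0000.
u_3 = v_3 − 1.6667·e_1 + 0.0000·e_2 = (-1.1111, 1.8889, 2.0000, -1.5556).
‖u_3‖ = 3.3500, so e_3 = (-0.3317, 0.5639, 0.5970, -0.4644).

e_3 = (-0.3317, 0.5639, 0.5970, -0.4644)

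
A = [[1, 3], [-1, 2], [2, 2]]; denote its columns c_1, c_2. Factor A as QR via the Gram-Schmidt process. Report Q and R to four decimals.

c_1 = (1, -1, 2); ‖c_1‖ = 2.4495, so q_1 = (0.4082, -0.4082, 0.8165).
q_1·c_2 = 0.4082·3 + (-0.4082)·2 + 0.8165·2 = 2.0412.
u_2 = c_2 − 2.0412·q_1 = (2.1667, 2.8333, 0.3333).
‖u_2‖ = 3.5824, so q_2 = (0.6048, 0.7909, 0.0930).

Q = [[0.4082, 0.6048], [-0.4082, 0.7909], [0.8165, 0.0930]], R = [[2.4495, 2.0412], [0.0000, 3.5824]]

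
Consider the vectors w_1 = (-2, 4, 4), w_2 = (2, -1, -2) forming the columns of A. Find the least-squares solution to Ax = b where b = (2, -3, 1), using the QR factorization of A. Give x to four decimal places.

x = (-0.4118, -0.1765)

e_1 = w_1/‖w_1‖ = (-2, 4, 4)/6.0000 = (-0.3333, 0.6667, 0.6667).
r_{12} = e_1·w_2 = -2.6667.
u_2 = w_2 + 2.6667·e_1 = (1.1111, 0.7778, -0.2222).
‖u_2‖ = 1.3744, so e_2 = (0.8085, 0.5659, -0.1617).
Qᵀb = (-2.0000, -0.2425).
Back-substitute: x_2 = -0.2425/1.3744 = -0.1765.
x_1 = (-2.0000 + 2.6667·(-0.1765))/6.0000 = -0.4118.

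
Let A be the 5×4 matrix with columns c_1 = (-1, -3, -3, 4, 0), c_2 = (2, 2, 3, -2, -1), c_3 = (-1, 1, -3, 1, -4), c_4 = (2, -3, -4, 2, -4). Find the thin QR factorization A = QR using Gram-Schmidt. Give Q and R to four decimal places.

Q = [[-0.1690, 0.6317, -0.1928, 0.5075], [-0.5071, -0.0702, 0.3996, -0.5128], [-0.5071, 0.4211, -0.4527, -0.3996], [0.6761, 0.4211, -0.0880, -0.5575], [0.0000, -0.4913, -0.7684, -0.0947]], R = [[5.9161, -4.2258, 1.8593, 4.5638], [0.0000, 2.0354, 0.4211, 2.5969], [0.0000, 0.0000, 4.9361, 3.1240], [0.0000, 0.0000, 0.0000, 3.4158]]

c_1 = (-1, -3, -3, 4, 0); ‖c_1‖ = 5.9161, so e_1 = (-0.1690, -0.5071, -0.5071, 0.6761, 0.0000).
e_1·c_2 = (-0.1690)·2 + (-0.5071)·2 + (-0.5071)·3 + 0.6761·(-2) + 0.0000·(-1) = -4.2258.
u_2 = c_2 + 4.2258·e_1 = (1.2857, -0.1429, 0.8571, 0.8571, -1.0000).
‖u_2‖ = 2.0354, so e_2 = (0.6317, -0.0702, 0.4211, 0.4211, -0.4913).
e_1·c_3 = (-0.1690)·(-1) + (-0.5071)·1 + (-0.5071)·(-3) + 0.6761·1 + 0.0000·(-4) = 1.8593; e_2·c_3 = 0.6317·(-1) + (-0.0702)·1 + 0.4211·(-3) + 0.4211·1 + (-0.4913)·(-4) = 0.4211.
u_3 = c_3 − 1.8593·e_1 − 0.4211·e_2 = (-0.9517, 1.9724, -2.2345, -0.4345, -3.7931).
‖u_3‖ = 4.9361, so e_3 = (-0.1928, 0.3996, -0.4527, -0.0880, -0.7684).
e_1·c_4 = (-0.1690)·2 + (-0.5071)·(-3) + (-0.5071)·(-4) + 0.6761·2 + 0.0000·(-4) = 4.5638; e_2·c_4 = 0.6317·2 + (-0.0702)·(-3) + 0.4211·(-4) + 0.4211·2 + (-0.4913)·(-4) = 2.5969; e_3·c_4 = (-0.1928)·2 + 0.3996·(-3) + (-0.4527)·(-4) + (-0.0880)·2 + (-0.7684)·(-4) = 3.1240.
u_4 = c_4 − 4.5638·e_1 − 2.5969·e_2 − 3.1240·e_3 = (1.7334, -1.7518, -1.3651, -1.9043, -0.3235).
‖u_4‖ = 3.4158, so e_4 = (0.5075, -0.5128, -0.3996, -0.5575, -0.0947).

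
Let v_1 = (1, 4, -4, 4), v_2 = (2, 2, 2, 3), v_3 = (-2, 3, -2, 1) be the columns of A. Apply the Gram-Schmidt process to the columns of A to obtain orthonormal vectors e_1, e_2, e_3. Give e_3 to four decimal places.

e_1 = v_1/‖v_1‖ = (1, 4, -4, 4)/7.0000 = (0.1429, 0.5714, -0.5714, 0.5714).
r_{12} = e_1·v_2 = 2.0000.
u_2 = v_2 − 2.0000·e_1 = (1.7143, 0.8571, 3.1429, 1.8571).
‖u_2‖ = 4.1231, so e_2 = (0.4158, 0.2079, 0.7623, 0.4504).
r_{13} = e_1·v_3 = 3.1429; r_{23} = e_2·v_3 = -1.2820.
u_3 = v_3 − 3.1429·e_1 + 1.2820·e_2 = (-1.9160, 1.4706, 0.7731, -0.2185).
‖u_3‖ = 2.5454, so e_3 = (-0.7527, 0.5777, 0.3037, -0.0858).

e_3 = (-0.7527, 0.5777, 0.3037, -0.0858)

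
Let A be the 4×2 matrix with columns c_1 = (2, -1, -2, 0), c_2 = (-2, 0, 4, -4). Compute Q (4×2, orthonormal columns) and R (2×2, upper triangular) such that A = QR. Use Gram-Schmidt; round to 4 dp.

Q = [[0.6667, 0.1491], [-0.3333, -0.2981], [-0.6667, 0.2981], [0.0000, -0.8944]], R = [[3.0000, -4.0000], [0.0000, 4.4721]]

q_1 = c_1/‖c_1‖ = (2, -1, -2, 0)/3.0000 = (0.6667, -0.3333, -0.6667, 0.0000).
r_{12} = q_1·c_2 = -4.0000.
u_2 = c_2 + 4.0000·q_1 = (0.6667, -1.3333, 1.3333, -4.0000).
‖u_2‖ = 4.4721, so q_2 = (0.1491, -0.2981, 0.2981, -0.8944).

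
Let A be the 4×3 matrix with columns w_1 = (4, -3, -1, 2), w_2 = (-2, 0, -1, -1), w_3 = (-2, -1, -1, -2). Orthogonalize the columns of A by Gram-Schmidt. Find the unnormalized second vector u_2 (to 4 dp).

u_2 = (-0.8000, -0.9000, -1.3000, -0.4000)

w_1 = (4, -3, -1, 2); ‖w_1‖ = 5.4772, so q_1 = (0.7303, -0.5477, -0.1826, 0.3651).
q_1·w_2 = 0.7303·(-2) + (-0.5477)·0 + (-0.1826)·(-1) + 0.3651·(-1) = -1.6432.
u_2 = w_2 + 1.6432·q_1 = (-0.8000, -0.9000, -1.3000, -0.4000).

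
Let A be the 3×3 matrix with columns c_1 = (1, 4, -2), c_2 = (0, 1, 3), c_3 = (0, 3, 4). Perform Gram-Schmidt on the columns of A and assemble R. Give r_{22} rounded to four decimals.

c_1 = (1, 4, -2); ‖c_1‖ = 4.5826, so q_1 = (0.2182, 0.8729, -0.4364).
q_1·c_2 = 0.2182·0 + 0.8729·1 + (-0.4364)·3 = -0.4364.
u_2 = c_2 + 0.4364·q_1 = (0.0952, 1.3810, 2.8095).
r_{22} = ‖u_2‖ = 3.1320.

r_{22} = 3.1320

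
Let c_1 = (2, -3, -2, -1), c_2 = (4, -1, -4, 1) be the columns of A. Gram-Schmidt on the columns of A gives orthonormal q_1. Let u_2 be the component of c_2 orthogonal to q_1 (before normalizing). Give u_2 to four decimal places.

c_1 = (2, -3, -2, -1); ‖c_1‖ = 4.2426, so q_1 = (0.4714, -0.7071, -0.4714, -0.2357).
q_1·c_2 = 0.4714·4 + (-0.7071)·(-1) + (-0.4714)·(-4) + (-0.2357)·1 = 4.2426.
u_2 = c_2 − 4.2426·q_1 = (2.0000, 2.0000, -2.0000, 2.0000).

u_2 = (2.0000, 2.0000, -2.0000, 2.0000)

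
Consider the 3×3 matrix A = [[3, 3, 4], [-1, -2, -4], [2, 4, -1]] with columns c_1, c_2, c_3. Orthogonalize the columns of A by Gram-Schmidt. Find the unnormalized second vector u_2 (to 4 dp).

c_1 = (3, -1, 2); ‖c_1‖ = 3.7417, so e_1 = (0.8018, -0.2673, 0.5345).
e_1·c_2 = 0.8018·3 + (-0.2673)·(-2) + 0.5345·4 = 5.0780.
u_2 = c_2 − 5.0780·e_1 = (-1.0714, -0.6429, 1.2857).

u_2 = (-1.0714, -0.6429, 1.2857)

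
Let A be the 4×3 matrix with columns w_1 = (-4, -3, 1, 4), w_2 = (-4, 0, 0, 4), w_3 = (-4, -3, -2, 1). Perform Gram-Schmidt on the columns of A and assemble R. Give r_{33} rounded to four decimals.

r_{33} = 3.5496

w_1 = (-4, -3, 1, 4); ‖w_1‖ = 6.4807, so e_1 = (-0.6172, -0.4629, 0.1543, 0.6172).
e_1·w_2 = (-0.6172)·(-4) + (-0.4629)·0 + 0.1543·0 + 0.6172·4 = 4.9377.
u_2 = w_2 − 4.9377·e_1 = (-0.9524, 2.2857, -0.7619, 0.9524).
‖u_2‖ = 2.7603, so e_2 = (-0.3450, 0.8281, -0.2760, 0.3450).
e_1·w_3 = (-0.6172)·(-4) + (-0.4629)·(-3) + 0.1543·(-2) + 0.6172·1 = 4.1662; e_2·w_3 = (-0.3450)·(-4) + 0.8281·(-3) + (-0.2760)·(-2) + 0.3450·1 = -0.2070.
u_3 = w_3 − 4.1662·e_1 + 0.2070·e_2 = (-1.5000, -0.9000, -2.7000, -1.5000).
r_{33} = ‖u_3‖ = 3.5496.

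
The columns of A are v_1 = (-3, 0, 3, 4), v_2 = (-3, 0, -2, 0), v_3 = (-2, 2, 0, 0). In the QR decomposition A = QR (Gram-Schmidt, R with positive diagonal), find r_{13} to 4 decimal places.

q_1 = v_1/‖v_1‖ = (-3, 0, 3, 4)/5.8310 = (-0.5145, 0.0000, 0.5145, 0.6860).
r_{13} = q_1·v_3 = 1.0290.

r_{13} = 1.0290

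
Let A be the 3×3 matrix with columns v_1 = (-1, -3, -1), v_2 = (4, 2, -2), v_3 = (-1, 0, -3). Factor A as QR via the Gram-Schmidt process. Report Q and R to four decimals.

Q = [[-0.3015, 0.7675, -0.5657], [-0.9045, -0.0426, 0.4243], [-0.3015, -0.6396, -0.7071]], R = [[3.3166, -2.4121, 1.2060], [0.0000, 4.2640, 1.1513], [0.0000, 0.0000, 2.6870]]

q_1 = v_1/‖v_1‖ = (-1, -3, -1)/3.3166 = (-0.3015, -0.9045, -0.3015).
r_{12} = q_1·v_2 = -2.4121.
u_2 = v_2 + 2.4121·q_1 = (3.2727, -0.1818, -2.7273).
‖u_2‖ = 4.2640, so q_2 = (0.7675, -0.0426, -0.6396).
r_{13} = q_1·v_3 = 1.2060; r_{23} = q_2·v_3 = 1.1513.
u_3 = v_3 − 1.2060·q_1 − 1.1513·q_2 = (-1.5200, 1.1400, -1.9000).
‖u_3‖ = 2.6870, so q_3 = (-0.5657, 0.4243, -0.7071).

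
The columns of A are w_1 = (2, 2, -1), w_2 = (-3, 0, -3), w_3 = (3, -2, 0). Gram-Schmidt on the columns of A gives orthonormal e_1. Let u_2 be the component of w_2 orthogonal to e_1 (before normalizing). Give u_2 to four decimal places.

e_1 = w_1/‖w_1‖ = (2, 2, -1)/3.0000 = (0.6667, 0.6667, -0.3333).
r_{12} = e_1·w_2 = -1.0000.
u_2 = w_2 + 1.0000·e_1 = (-2.3333, 0.6667, -3.3333).

u_2 = (-2.3333, 0.6667, -3.3333)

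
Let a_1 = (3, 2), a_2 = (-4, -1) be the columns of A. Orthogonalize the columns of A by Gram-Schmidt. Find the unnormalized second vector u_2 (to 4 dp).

u_2 = (-0.7692, 1.1538)

a_1 = (3, 2); ‖a_1‖ = 3.6056, so q_1 = (0.8321, 0.5547).
q_1·a_2 = 0.8321·(-4) + 0.5547·(-1) = -3.8829.
u_2 = a_2 + 3.8829·q_1 = (-0.7692, 1.1538).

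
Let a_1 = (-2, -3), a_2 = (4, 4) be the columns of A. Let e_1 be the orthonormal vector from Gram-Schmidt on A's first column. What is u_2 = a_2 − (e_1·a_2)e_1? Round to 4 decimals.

u_2 = (0.9231, -0.6154)

a_1 = (-2, -3); ‖a_1‖ = 3.6056, so e_1 = (-0.5547, -0.8321).
e_1·a_2 = (-0.5547)·4 + (-0.8321)·4 = -5.5470.
u_2 = a_2 + 5.5470·e_1 = (0.9231, -0.6154).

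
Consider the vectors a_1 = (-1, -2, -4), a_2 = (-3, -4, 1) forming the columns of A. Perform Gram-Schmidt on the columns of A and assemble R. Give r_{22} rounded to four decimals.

e_1 = a_1/‖a_1‖ = (-1, -2, -4)/4.5826 = (-0.2182, -0.4364, -0.8729).
r_{12} = e_1·a_2 = 1.5275.
u_2 = a_2 − 1.5275·e_1 = (-2.6667, -3.3333, 2.3333).
r_{22} = ‖u_2‖ = 4.8648.

r_{22} = 4.8648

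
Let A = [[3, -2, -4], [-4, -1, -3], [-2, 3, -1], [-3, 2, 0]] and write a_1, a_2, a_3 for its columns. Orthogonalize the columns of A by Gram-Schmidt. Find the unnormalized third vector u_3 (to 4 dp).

u_3 = (-3.5492, -1.1066, -2.4344, -0.4508)

a_1 = (3, -4, -2, -3); ‖a_1‖ = 6.1644, so e_1 = (0.4867, -0.6489, -0.3244, -0.4867).
e_1·a_2 = 0.4867·(-2) + (-0.6489)·(-1) + (-0.3244)·3 + (-0.4867)·2 = -2.2711.
u_2 = a_2 + 2.2711·e_1 = (-0.8947, -2.4737, 2.2632, 0.8947).
‖u_2‖ = 3.5836, so e_2 = (-0.2497, -0.6903, 0.6315, 0.2497).
e_1·a_3 = 0.4867·(-4) + (-0.6489)·(-3) + (-0.3244)·(-1) + (-0.4867)·0 = 0.3244; e_2·a_3 = (-0.2497)·(-4) + (-0.6903)·(-3) + 0.6315·(-1) + 0.2497·0 = 2.4380.
u_3 = a_3 − 0.3244·e_1 − 2.4380·e_2 = (-3.5492, -1.1066, -2.4344, -0.4508).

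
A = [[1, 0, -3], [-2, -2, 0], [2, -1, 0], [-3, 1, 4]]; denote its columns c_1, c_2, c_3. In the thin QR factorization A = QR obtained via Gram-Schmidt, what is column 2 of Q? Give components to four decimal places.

e_1 = c_1/‖c_1‖ = (1, -2, 2, -3)/4.2426 = (0.2357, -0.4714, 0.4714, -0.7071).
r_{12} = e_1·c_2 = -0.2357.
u_2 = c_2 + 0.2357·e_1 = (0.0556, -2.1111, -0.8889, 0.8333).
‖u_2‖ = 2.4381, so e_2 = (0.0228, -0.8659, -0.3646, 0.3418).

e_2 = (0.0228, -0.8659, -0.3646, 0.3418)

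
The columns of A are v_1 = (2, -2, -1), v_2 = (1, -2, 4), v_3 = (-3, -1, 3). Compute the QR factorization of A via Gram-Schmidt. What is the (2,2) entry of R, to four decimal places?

r_{22} = 4.5338

v_1 = (2, -2, -1); ‖v_1‖ = 3.0000, so q_1 = (0.6667, -0.6667, -0.3333).
q_1·v_2 = 0.6667·1 + (-0.6667)·(-2) + (-0.3333)·4 = 0.6667.
u_2 = v_2 − 0.6667·q_1 = (0.5556, -1.5556, 4.2222).
r_{22} = ‖u_2‖ = 4.5338.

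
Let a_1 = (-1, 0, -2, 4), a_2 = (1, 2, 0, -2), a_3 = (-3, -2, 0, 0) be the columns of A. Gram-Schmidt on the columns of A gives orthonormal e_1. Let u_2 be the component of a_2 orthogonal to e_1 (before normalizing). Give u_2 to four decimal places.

u_2 = (0.5714, 2.0000, -0.8571, -0.2857)

a_1 = (-1, 0, -2, 4); ‖a_1‖ = 4.5826, so e_1 = (-0.2182, 0.0000, -0.4364, 0.8729).
e_1·a_2 = (-0.2182)·1 + 0.0000·2 + (-0.4364)·0 + 0.8729·(-2) = -1.9640.
u_2 = a_2 + 1.9640·e_1 = (0.5714, 2.0000, -0.8571, -0.2857).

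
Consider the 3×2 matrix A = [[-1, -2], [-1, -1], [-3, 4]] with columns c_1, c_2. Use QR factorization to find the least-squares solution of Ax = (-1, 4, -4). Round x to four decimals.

x = (0.1800, -0.7800)

c_1 = (-1, -1, -3); ‖c_1‖ = 3.3166, so q_1 = (-0.3015, -0.3015, -0.9045).
q_1·c_2 = (-0.3015)·(-2) + (-0.3015)·(-1) + (-0.9045)·4 = -2.7136.
u_2 = c_2 + 2.7136·q_1 = (-2.8182, -1.8182, 1.5455).
‖u_2‖ = 3.6927, so q_2 = (-0.7632, -0.4924, 0.4185).
Qᵀb = (2.7136, -2.8803).
Back-substitute: x_2 = -2.8803/3.6927 = -0.7800.
x_1 = (2.7136 + 2.7136·(-0.7800))/3.3166 = 0.1800.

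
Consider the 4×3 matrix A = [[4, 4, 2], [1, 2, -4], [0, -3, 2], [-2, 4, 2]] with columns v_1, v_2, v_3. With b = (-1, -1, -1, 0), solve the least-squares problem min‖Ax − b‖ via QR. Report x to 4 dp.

e_1 = v_1/‖v_1‖ = (4, 1, 0, -2)/4.5826 = (0.8729, 0.2182, 0.0000, -0.4364).
r_{12} = e_1·v_2 = 2.1822.
u_2 = v_2 − 2.1822·e_1 = (2.0952, 1.5238, -3.0000, 4.9524).
‖u_2‖ = 6.3434, so e_2 = (0.3303, 0.2402, -0.4729, 0.7807).
r_{13} = e_1·v_3 = 0.0000; r_{23} = e_2·v_3 = 0.3153.
u_3 = v_3 + 0.0000·e_1 − 0.3153·e_2 = (1.8959, -4.0757, 2.1491, 1.7538).
‖u_3‖ = 5.2821, so e_3 = (0.3589, -0.7716, 0.4069, 0.3320).
Qᵀb = (-1.0911, -0.0976, 0.0058).
Back-substitute: x_3 = 0.0058/5.2821 = 0.0011.
x_2 = (-0.0976 − 0.3153·0.0011)/6.3434 = -0.0154.
x_1 = (-1.0911 − 2.1822·(-0.0154) + 0.0000·0.0011)/4.5826 = -0.2307.

x = (-0.2307, -0.0154, 0.0011)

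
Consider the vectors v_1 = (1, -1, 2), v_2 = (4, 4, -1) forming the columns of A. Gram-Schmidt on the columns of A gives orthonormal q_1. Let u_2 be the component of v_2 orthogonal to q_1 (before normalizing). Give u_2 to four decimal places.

v_1 = (1, -1, 2); ‖v_1‖ = 2.4495, so q_1 = (0.4082, -0.4082, 0.8165).
q_1·v_2 = 0.4082·4 + (-0.4082)·4 + 0.8165·(-1) = -0.8165.
u_2 = v_2 + 0.8165·q_1 = (4.3333, 3.6667, -0.3333).

u_2 = (4.3333, 3.6667, -0.3333)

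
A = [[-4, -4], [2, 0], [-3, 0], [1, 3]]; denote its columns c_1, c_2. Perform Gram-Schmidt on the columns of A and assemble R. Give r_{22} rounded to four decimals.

r_{22} = 3.6009

c_1 = (-4, 2, -3, 1); ‖c_1‖ = 5.4772, so e_1 = (-0.7303, 0.3651, -0.5477, 0.1826).
e_1·c_2 = (-0.7303)·(-4) + 0.3651·0 + (-0.5477)·0 + 0.1826·3 = 3.4689.
u_2 = c_2 − 3.4689·e_1 = (-1.4667, -1.2667, 1.9000, 2.3667).
r_{22} = ‖u_2‖ = 3.6009.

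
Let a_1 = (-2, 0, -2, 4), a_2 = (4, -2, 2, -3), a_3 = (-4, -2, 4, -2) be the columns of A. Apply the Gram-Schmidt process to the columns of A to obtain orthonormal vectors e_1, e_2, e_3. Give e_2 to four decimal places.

e_1 = a_1/‖a_1‖ = (-2, 0, -2, 4)/4.8990 = (-0.4082, 0.0000, -0.4082, 0.8165).
r_{12} = e_1·a_2 = -4.8990.
u_2 = a_2 + 4.8990·e_1 = (2.0000, -2.0000, 0.0000, 1.0000).
‖u_2‖ = 3.0000, so e_2 = (0.6667, -0.6667, 0.0000, 0.3333).

e_2 = (0.6667, -0.6667, 0.0000, 0.3333)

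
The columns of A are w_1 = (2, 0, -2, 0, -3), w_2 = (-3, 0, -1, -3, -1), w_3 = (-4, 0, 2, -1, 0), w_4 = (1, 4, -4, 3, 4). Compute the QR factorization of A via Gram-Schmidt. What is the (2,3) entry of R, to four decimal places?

r_{23} = 2.7531

w_1 = (2, 0, -2, 0, -3); ‖w_1‖ = 4.1231, so e_1 = (0.4851, 0.0000, -0.4851, 0.0000, -0.7276).
e_1·w_2 = 0.4851·(-3) + 0.0000·0 + (-0.4851)·(-1) + 0.0000·(-3) + (-0.7276)·(-1) = -0.2425.
u_2 = w_2 + 0.2425·e_1 = (-2.8824, 0.0000, -1.1176, -3.0000, -1.1765).
‖u_2‖ = 4.4656, so e_2 = (-0.6455, 0.0000, -0.2503, -0.6718, -0.2635).
r_{23} = e_2·w_3 = 2.7531.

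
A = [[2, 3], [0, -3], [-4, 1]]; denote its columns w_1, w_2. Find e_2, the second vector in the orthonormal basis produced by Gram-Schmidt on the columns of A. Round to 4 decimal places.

w_1 = (2, 0, -4); ‖w_1‖ = 4.4721, so e_1 = (0.4472, 0.0000, -0.8944).
e_1·w_2 = 0.4472·3 + 0.0000·(-3) + (-0.8944)·1 = 0.4472.
u_2 = w_2 − 0.4472·e_1 = (2.8000, -3.0000, 1.4000).
‖u_2‖ = 4.3359, so e_2 = (0.6458, -0.6919, 0.3229).

e_2 = (0.6458, -0.6919, 0.3229)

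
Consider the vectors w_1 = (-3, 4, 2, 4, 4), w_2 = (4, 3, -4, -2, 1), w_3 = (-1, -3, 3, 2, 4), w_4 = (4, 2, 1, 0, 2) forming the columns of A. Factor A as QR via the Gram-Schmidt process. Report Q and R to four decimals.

Q = [[-0.3841, 0.5162, 0.3563, 0.6053], [0.5121, 0.5732, -0.5497, 0.2597], [0.2561, -0.5460, 0.1257, 0.7176], [0.5121, -0.1836, 0.0092, 0.0552], [0.5121, 0.2705, 0.7449, -0.2197]], R = [[7.8102, -1.5364, 2.6888, 0.7682], [0.0000, 6.6060, -3.1591, 3.2062], [0.0000, 0.0000, 4.6681, 1.9415], [0.0000, 0.0000, 0.0000, 3.2188]]

w_1 = (-3, 4, 2, 4, 4); ‖w_1‖ = 7.8102, so q_1 = (-0.3841, 0.5121, 0.2561, 0.5121, 0.5121).
q_1·w_2 = (-0.3841)·4 + 0.5121·3 + 0.2561·(-4) + 0.5121·(-2) + 0.5121·1 = -1.5364.
u_2 = w_2 + 1.5364·q_1 = (3.4098, 3.7869, -3.6066, -1.2131, 1.7869).
‖u_2‖ = 6.6060, so q_2 = (0.5162, 0.5732, -0.5460, -0.1836, 0.2705).
q_1·w_3 = (-0.3841)·(-1) + 0.5121·(-3) + 0.2561·3 + 0.5121·2 + 0.5121·4 = 2.6888; q_2·w_3 = 0.5162·(-1) + 0.5732·(-3) + (-0.5460)·3 + (-0.1836)·2 + 0.2705·4 = -3.1591.
u_3 = w_3 − 2.6888·q_1 + 3.1591·q_2 = (1.6634, -2.5661, 0.5868, 0.0428, 3.4775).
‖u_3‖ = 4.6681, so q_3 = (0.3563, -0.5497, 0.1257, 0.0092, 0.7449).
q_1·w_4 = (-0.3841)·4 + 0.5121·2 + 0.2561·1 + 0.5121·0 + 0.5121·2 = 0.7682; q_2·w_4 = 0.5162·4 + 0.5732·2 + (-0.5460)·1 + (-0.1836)·0 + 0.2705·2 = 3.2062; q_3·w_4 = 0.3563·4 + (-0.5497)·2 + 0.1257·1 + 0.0092·0 + 0.7449·2 = 1.9415.
u_4 = w_4 − 0.7682·q_1 − 3.2062·q_2 − 1.9415·q_3 = (1.9483, 0.8359, 2.3097, 0.1775, -0.7070).
‖u_4‖ = 3.2188, so q_4 = (0.6053, 0.2597, 0.7176, 0.0552, -0.2197).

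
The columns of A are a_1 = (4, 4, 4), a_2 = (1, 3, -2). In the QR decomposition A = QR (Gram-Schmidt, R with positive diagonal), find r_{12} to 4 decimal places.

r_{12} = 1.1547

a_1 = (4, 4, 4); ‖a_1‖ = 6.9282, so q_1 = (0.5774, 0.5774, 0.5774).
r_{12} = q_1·a_2 = 1.1547.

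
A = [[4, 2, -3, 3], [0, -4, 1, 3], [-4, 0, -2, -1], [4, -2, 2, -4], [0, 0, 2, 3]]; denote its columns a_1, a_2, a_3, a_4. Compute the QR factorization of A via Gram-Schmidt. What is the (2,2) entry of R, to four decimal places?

r_{22} = 4.8990

a_1 = (4, 0, -4, 4, 0); ‖a_1‖ = 6.9282, so q_1 = (0.5774, 0.0000, -0.5774, 0.5774, 0.0000).
q_1·a_2 = 0.5774·2 + 0.0000·(-4) + (-0.5774)·0 + 0.5774·(-2) + 0.0000·0 = 0.0000.
u_2 = a_2 + 0.0000·q_1 = (2.0000, -4.0000, 0.0000, -2.0000, 0.0000).
r_{22} = ‖u_2‖ = 4.8990.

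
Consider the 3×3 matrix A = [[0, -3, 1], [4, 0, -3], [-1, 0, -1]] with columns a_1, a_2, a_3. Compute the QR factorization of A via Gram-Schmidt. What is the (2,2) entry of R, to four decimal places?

r_{22} = 3.0000

e_1 = a_1/‖a_1‖ = (0, 4, -1)/4.1231 = (0.0000, 0.9701, -0.2425).
r_{12} = e_1·a_2 = 0.0000.
u_2 = a_2 + 0.0000·e_1 = (-3.0000, 0.0000, 0.0000).
r_{22} = ‖u_2‖ = 3.0000.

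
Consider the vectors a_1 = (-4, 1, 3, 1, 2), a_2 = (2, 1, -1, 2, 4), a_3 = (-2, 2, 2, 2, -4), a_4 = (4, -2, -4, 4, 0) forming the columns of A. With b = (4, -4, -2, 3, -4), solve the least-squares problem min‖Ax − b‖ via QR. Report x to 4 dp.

x = (-0.0517, -0.9190, 0.0504, 1.1501)

a_1 = (-4, 1, 3, 1, 2); ‖a_1‖ = 5.5678, so q_1 = (-0.7184, 0.1796, 0.5388, 0.1796, 0.3592).
q_1·a_2 = (-0.7184)·2 + 0.1796·1 + 0.5388·(-1) + 0.1796·2 + 0.3592·4 = 0.0000.
u_2 = a_2 − 0.0000·q_1 = (2.0000, 1.0000, -1.0000, 2.0000, 4.0000).
‖u_2‖ = 5.0990, so q_2 = (0.3922, 0.1961, -0.1961, 0.3922, 0.7845).
q_1·a_3 = (-0.7184)·(-2) + 0.1796·2 + 0.5388·2 + 0.1796·2 + 0.3592·(-4) = 1.7961; q_2·a_3 = 0.3922·(-2) + 0.1961·2 + (-0.1961)·2 + 0.3922·2 + 0.7845·(-4) = -3.1379.
u_3 = a_3 − 1.7961·q_1 + 3.1379·q_2 = (0.5211, 2.2928, 0.4169, 2.9082, -2.1836).
‖u_3‖ = 4.3506, so q_3 = (0.1198, 0.5270, 0.0958, 0.6685, -0.5019).
q_1·a_4 = (-0.7184)·4 + 0.1796·(-2) + 0.5388·(-4) + 0.1796·4 + 0.3592·0 = -4.6697; q_2·a_4 = 0.3922·4 + 0.1961·(-2) + (-0.1961)·(-4) + 0.3922·4 + 0.7845·0 = 3.5301; q_3·a_4 = 0.1198·4 + 0.5270·(-2) + 0.0958·(-4) + 0.6685·4 + (-0.5019)·0 = 1.7156.
u_4 = a_4 + 4.6697·q_1 − 3.5301·q_2 − 1.7156·q_3 = (-0.9449, -2.7577, -0.9560, 2.3073, -0.2307).
‖u_4‖ = 3.8456, so q_4 = (-0.2457, -0.7171, -0.2486, 0.6000, -0.0600).
Qᵀb = (-5.5678, -0.7845, 2.1924, 4.4227).
Back-substitute: x_4 = 4.4227/3.8456 = 1.1501.
x_3 = (2.1924 − 1.7156·1.1501)/4.3506 = 0.0504.
x_2 = (-0.7845 + 3.1379·0.0504 − 3.5301·1.1501)/5.0990 = -0.9190.
x_1 = (-5.5678 − 0.0000·(-0.9190) − 1.7961·0.0504 + 4.6697·1.1501)/5.5678 = -0.0517.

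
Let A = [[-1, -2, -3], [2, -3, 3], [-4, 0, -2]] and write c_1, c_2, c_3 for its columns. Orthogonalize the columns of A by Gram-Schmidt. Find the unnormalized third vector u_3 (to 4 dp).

c_1 = (-1, 2, -4); ‖c_1‖ = 4.5826, so e_1 = (-0.2182, 0.4364, -0.8729).
e_1·c_2 = (-0.2182)·(-2) + 0.4364·(-3) + (-0.8729)·0 = -0.8729.
u_2 = c_2 + 0.8729·e_1 = (-2.1905, -2.6190, -0.7619).
‖u_2‖ = 3.4983, so e_2 = (-0.6262, -0.7487, -0.2178).
e_1·c_3 = (-0.2182)·(-3) + 0.4364·3 + (-0.8729)·(-2) = 3.7097; e_2·c_3 = (-0.6262)·(-3) + (-0.7487)·3 + (-0.2178)·(-2) = 0.0681.
u_3 = c_3 − 3.7097·e_1 − 0.0681·e_2 = (-2.1479, 1.4319, 1.2529).

u_3 = (-2.1479, 1.4319, 1.2529)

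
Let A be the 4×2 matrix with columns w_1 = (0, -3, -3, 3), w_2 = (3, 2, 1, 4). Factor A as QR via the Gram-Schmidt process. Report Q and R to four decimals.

Q = [[0.0000, 0.5508], [-0.5774, 0.4284], [-0.5774, 0.2448], [0.5774, 0.6732]], R = [[5.1962, 0.5774], [0.0000, 5.4467]]

e_1 = w_1/‖w_1‖ = (0, -3, -3, 3)/5.1962 = (0.0000, -0.5774, -0.5774, 0.5774).
r_{12} = e_1·w_2 = 0.5774.
u_2 = w_2 − 0.5774·e_1 = (3.0000, 2.3333, 1.3333, 3.6667).
‖u_2‖ = 5.4467, so e_2 = (0.5508, 0.4284, 0.2448, 0.6732).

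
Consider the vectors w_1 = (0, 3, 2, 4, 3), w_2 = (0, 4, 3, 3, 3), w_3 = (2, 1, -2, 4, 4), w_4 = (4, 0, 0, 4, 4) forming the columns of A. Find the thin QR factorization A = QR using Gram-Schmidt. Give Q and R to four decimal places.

w_1 = (0, 3, 2, 4, 3); ‖w_1‖ = 6.1644, so e_1 = (0.0000, 0.4867, 0.3244, 0.6489, 0.4867).
e_1·w_2 = 0.0000·0 + 0.4867·4 + 0.3244·3 + 0.6489·3 + 0.4867·3 = 6.3266.
u_2 = w_2 − 6.3266·e_1 = (0.0000, 0.9211, 0.9474, -1.1053, -0.0789).
‖u_2‖ = 1.7244, so e_2 = (0.0000, 0.5341, 0.5494, -0.6409, -0.0458).
e_1·w_3 = 0.0000·2 + 0.4867·1 + 0.3244·(-2) + 0.6489·4 + 0.4867·4 = 4.3800; e_2·w_3 = 0.0000·2 + 0.5341·1 + 0.5494·(-2) + (-0.6409)·4 + (-0.0458)·4 = -3.3115.
u_3 = w_3 − 4.3800·e_1 + 3.3115·e_2 = (2.0000, 0.6372, -1.6018, -0.9646, 1.7168).
‖u_3‖ = 3.2939, so e_3 = (0.6072, 0.1934, -0.4863, -0.2928, 0.5212).
e_1·w_4 = 0.0000·4 + 0.4867·0 + 0.3244·0 + 0.6489·4 + 0.4867·4 = 4.5422; e_2·w_4 = 0.0000·4 + 0.5341·0 + 0.5494·0 + (-0.6409)·4 + (-0.0458)·4 = -2.7469; e_3·w_4 = 0.6072·4 + 0.1934·0 + (-0.4863)·0 + (-0.2928)·4 + 0.5212·4 = 3.3422.
u_4 = w_4 − 4.5422·e_1 + 2.7469·e_2 − 3.3422·e_3 = (1.9706, -1.3899, 1.6607, 0.2708, -0.0783).
‖u_4‖ = 2.9415, so e_4 = (0.6699, -0.4725, 0.5646, 0.0921, -0.0266).

Q = [[0.0000, 0.0000, 0.6072, 0.6699], [0.4867, 0.5341, 0.1934, -0.4725], [0.3244, 0.5494, -0.4863, 0.5646], [0.6489, -0.6409, -0.2928, 0.0921], [0.4867, -0.0458, 0.5212, -0.0266]], R = [[6.1644, 6.3266, 4.3800, 4.5422], [0.0000, 1.7244, -3.3115, -2.7469], [0.0000, 0.0000, 3.2939, 3.3422], [0.0000, 0.0000, 0.0000, 2.9415]]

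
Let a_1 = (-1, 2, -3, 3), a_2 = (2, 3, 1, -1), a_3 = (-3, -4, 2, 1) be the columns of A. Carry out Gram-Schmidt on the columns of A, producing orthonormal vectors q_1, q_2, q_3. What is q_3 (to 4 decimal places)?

a_1 = (-1, 2, -3, 3); ‖a_1‖ = 4.7958, so q_1 = (-0.2085, 0.4170, -0.6255, 0.6255).
q_1·a_2 = (-0.2085)·2 + 0.4170·3 + (-0.6255)·1 + 0.6255·(-1) = -0.4170.
u_2 = a_2 + 0.4170·q_1 = (1.9130, 3.1739, 0.7391, -0.7391).
‖u_2‖ = 3.8505, so q_2 = (0.4968, 0.8243, 0.1920, -0.1920).
q_1·a_3 = (-0.2085)·(-3) + 0.4170·(-4) + (-0.6255)·2 + 0.6255·1 = -1.6681; q_2·a_3 = 0.4968·(-3) + 0.8243·(-4) + 0.1920·2 + (-0.1920)·1 = -4.5957.
u_3 = a_3 + 1.6681·q_1 + 4.5957·q_2 = (-1.0645, 0.4839, 1.8387, 1.1613).
‖u_3‖ = 2.4692, so q_3 = (-0.4311, 0.1960, 0.7447, 0.4703).

q_3 = (-0.4311, 0.1960, 0.7447, 0.4703)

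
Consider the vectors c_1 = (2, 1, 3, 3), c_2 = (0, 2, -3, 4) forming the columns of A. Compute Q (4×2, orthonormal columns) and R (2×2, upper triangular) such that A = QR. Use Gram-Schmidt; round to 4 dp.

Q = [[0.4170, -0.0823], [0.2085, 0.3374], [0.6255, -0.6913], [0.6255, 0.6337]], R = [[4.7958, 1.0426], [0.0000, 5.2833]]

c_1 = (2, 1, 3, 3); ‖c_1‖ = 4.7958, so q_1 = (0.4170, 0.2085, 0.6255, 0.6255).
q_1·c_2 = 0.4170·0 + 0.2085·2 + 0.6255·(-3) + 0.6255·4 = 1.0426.
u_2 = c_2 − 1.0426·q_1 = (-0.4348, 1.7826, -3.6522, 3.3478).
‖u_2‖ = 5.2833, so q_2 = (-0.0823, 0.3374, -0.6913, 0.6337).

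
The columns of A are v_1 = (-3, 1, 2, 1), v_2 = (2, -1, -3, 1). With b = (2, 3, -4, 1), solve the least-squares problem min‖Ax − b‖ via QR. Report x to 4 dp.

x = (0.2222, 1.1111)

v_1 = (-3, 1, 2, 1); ‖v_1‖ = 3.8730, so e_1 = (-0.7746, 0.2582, 0.5164, 0.2582).
e_1·v_2 = (-0.7746)·2 + 0.2582·(-1) + 0.5164·(-3) + 0.2582·1 = -3.0984.
u_2 = v_2 + 3.0984·e_1 = (-0.4000, -0.2000, -1.4000, 1.8000).
‖u_2‖ = 2.3238, so e_2 = (-0.1721, -0.0861, -0.6025, 0.7746).
Qᵀb = (-2.5820, 2.5820).
Back-substitute: x_2 = 2.5820/2.3238 = 1.1111.
x_1 = (-2.5820 + 3.0984·1.1111)/3.8730 = 0.2222.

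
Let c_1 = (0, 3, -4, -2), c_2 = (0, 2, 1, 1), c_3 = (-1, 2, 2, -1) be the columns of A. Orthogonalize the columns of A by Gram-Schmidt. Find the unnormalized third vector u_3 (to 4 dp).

u_3 = (-1.0000, 0.3333, 1.1667, -1.8333)

c_1 = (0, 3, -4, -2); ‖c_1‖ = 5.3852, so q_1 = (0.0000, 0.5571, -0.7428, -0.3714).
q_1·c_2 = 0.0000·0 + 0.5571·2 + (-0.7428)·1 + (-0.3714)·1 = 0.0000.
u_2 = c_2 + 0.0000·q_1 = (0.0000, 2.0000, 1.0000, 1.0000).
‖u_2‖ = 2.4495, so q_2 = (0.0000, 0.8165, 0.4082, 0.4082).
q_1·c_3 = 0.0000·(-1) + 0.5571·2 + (-0.7428)·2 + (-0.3714)·(-1) = 0.0000; q_2·c_3 = 0.0000·(-1) + 0.8165·2 + 0.4082·2 + 0.4082·(-1) = 2.0412.
u_3 = c_3 + 0.0000·q_1 − 2.0412·q_2 = (-1.0000, 0.3333, 1.1667, -1.8333).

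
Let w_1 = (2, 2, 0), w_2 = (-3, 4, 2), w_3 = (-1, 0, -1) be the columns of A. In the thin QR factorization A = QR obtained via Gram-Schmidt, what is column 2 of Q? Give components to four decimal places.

q_2 = (-0.6556, 0.6556, 0.3746)

q_1 = w_1/‖w_1‖ = (2, 2, 0)/2.8284 = (0.7071, 0.7071, 0.0000).
r_{12} = q_1·w_2 = 0.7071.
u_2 = w_2 − 0.7071·q_1 = (-3.5000, 3.5000, 2.0000).
‖u_2‖ = 5.3385, so q_2 = (-0.6556, 0.6556, 0.3746).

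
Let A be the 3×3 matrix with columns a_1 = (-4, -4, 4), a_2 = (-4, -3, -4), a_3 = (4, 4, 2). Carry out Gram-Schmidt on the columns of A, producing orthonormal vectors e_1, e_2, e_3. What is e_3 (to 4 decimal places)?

e_1 = a_1/‖a_1‖ = (-4, -4, 4)/6.9282 = (-0.5774, -0.5774, 0.5774).
r_{12} = e_1·a_2 = 1.7321.
u_2 = a_2 − 1.7321·e_1 = (-3.0000, -2.0000, -5.0000).
‖u_2‖ = 6.1644, so e_2 = (-0.4867, -0.3244, -0.8111).
r_{13} = e_1·a_3 = -3.4641; r_{23} = e_2·a_3 = -4.8666.
u_3 = a_3 + 3.4641·e_1 + 4.8666·e_2 = (-0.3684, 0.4211, 0.0526).
‖u_3‖ = 0.5620, so e_3 = (-0.6556, 0.7493, 0.0937).

e_3 = (-0.6556, 0.7493, 0.0937)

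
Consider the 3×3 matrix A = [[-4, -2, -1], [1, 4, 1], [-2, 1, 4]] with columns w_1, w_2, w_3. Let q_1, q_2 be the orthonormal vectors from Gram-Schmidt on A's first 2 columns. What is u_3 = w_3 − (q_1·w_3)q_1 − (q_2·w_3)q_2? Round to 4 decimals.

q_1 = w_1/‖w_1‖ = (-4, 1, -2)/4.5826 = (-0.8729, 0.2182, -0.4364).
r_{12} = q_1·w_2 = 2.1822.
u_2 = w_2 − 2.1822·q_1 = (-0.0952, 3.5238, 1.9524).
‖u_2‖ = 4.0297, so q_2 = (-0.0236, 0.8745, 0.4845).
r_{13} = q_1·w_3 = -0.6547; r_{23} = q_2·w_3 = 2.8361.
u_3 = w_3 + 0.6547·q_1 − 2.8361·q_2 = (-1.5044, -1.3372, 2.3402).

u_3 = (-1.5044, -1.3372, 2.3402)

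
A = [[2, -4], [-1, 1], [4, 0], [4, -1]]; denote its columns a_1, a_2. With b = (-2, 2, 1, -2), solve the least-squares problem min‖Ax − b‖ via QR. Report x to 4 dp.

e_1 = a_1/‖a_1‖ = (2, -1, 4, 4)/6.0828 = (0.3288, -0.1644, 0.6576, 0.6576).
r_{12} = e_1·a_2 = -2.1372.
u_2 = a_2 + 2.1372·e_1 = (-3.2973, 0.6486, 1.4054, 0.4054).
‖u_2‖ = 3.6650, so e_2 = (-0.8997, 0.1770, 0.3835, 0.1106).
Qᵀb = (-1.6440, 2.3155).
Back-substitute: x_2 = 2.3155/3.6650 = 0.6318.
x_1 = (-1.6440 + 2.1372·0.6318)/6.0828 = -0.0483.

x = (-0.0483, 0.6318)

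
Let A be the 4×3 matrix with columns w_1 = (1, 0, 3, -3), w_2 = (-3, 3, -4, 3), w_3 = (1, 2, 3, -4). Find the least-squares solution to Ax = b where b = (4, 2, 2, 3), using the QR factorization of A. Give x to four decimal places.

w_1 = (1, 0, 3, -3); ‖w_1‖ = 4.3589, so q_1 = (0.2294, 0.0000, 0.6882, -0.6882).
q_1·w_2 = 0.2294·(-3) + 0.0000·3 + 0.6882·(-4) + (-0.6882)·3 = -5.5060.
u_2 = w_2 + 5.5060·q_1 = (-1.7368, 3.0000, -0.2105, -0.7895).
‖u_2‖ = 3.5615, so q_2 = (-0.4877, 0.8423, -0.0591, -0.2217).
q_1·w_3 = 0.2294·1 + 0.0000·2 + 0.6882·3 + (-0.6882)·(-4) = 5.0471; q_2·w_3 = (-0.4877)·1 + 0.8423·2 + (-0.0591)·3 + (-0.2217)·(-4) = 1.9064.
u_3 = w_3 − 5.0471·q_1 − 1.9064·q_2 = (0.7718, 0.3942, -0.3610, -0.1037).
‖u_3‖ = 0.9445, so q_3 = (0.8171, 0.4173, -0.3822, -0.1098).
Qᵀb = (0.2294, -1.0492, 3.0093).
Back-substitute: x_3 = 3.0093/0.9445 = 3.1860.
x_2 = (-1.0492 − 1.9064·3.1860)/3.5615 = -2.0000.
x_1 = (0.2294 + 5.5060·(-2.0000) − 5.0471·3.1860)/4.3589 = -6.1628.

x = (-6.1628, -2.0000, 3.1860)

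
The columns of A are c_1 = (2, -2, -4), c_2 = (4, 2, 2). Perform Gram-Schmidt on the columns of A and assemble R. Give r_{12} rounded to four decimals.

r_{12} = -0.8165

c_1 = (2, -2, -4); ‖c_1‖ = 4.8990, so e_1 = (0.4082, -0.4082, -0.8165).
r_{12} = e_1·c_2 = -0.8165.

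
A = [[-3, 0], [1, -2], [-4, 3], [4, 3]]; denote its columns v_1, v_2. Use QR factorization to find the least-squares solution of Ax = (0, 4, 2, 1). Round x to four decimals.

x = (0.0022, 0.0457)

v_1 = (-3, 1, -4, 4); ‖v_1‖ = 6.4807, so e_1 = (-0.4629, 0.1543, -0.6172, 0.6172).
e_1·v_2 = (-0.4629)·0 + 0.1543·(-2) + (-0.6172)·3 + 0.6172·3 = -0.3086.
u_2 = v_2 + 0.3086·e_1 = (-0.1429, -1.9524, 2.8095, 3.1905).
‖u_2‖ = 4.6803, so e_2 = (-0.0305, -0.4172, 0.6003, 0.6817).
Qᵀb = (0.0000, 0.2137).
Back-substitute: x_2 = 0.2137/4.6803 = 0.0457.
x_1 = (0.0000 + 0.3086·0.0457)/6.4807 = 0.0022.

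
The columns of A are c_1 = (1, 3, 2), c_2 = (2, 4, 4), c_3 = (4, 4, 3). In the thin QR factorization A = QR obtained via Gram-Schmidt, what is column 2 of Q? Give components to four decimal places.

c_1 = (1, 3, 2); ‖c_1‖ = 3.7417, so q_1 = (0.2673, 0.8018, 0.5345).
q_1·c_2 = 0.2673·2 + 0.8018·4 + 0.5345·4 = 5.8797.
u_2 = c_2 − 5.8797·q_1 = (0.4286, -0.7143, 0.8571).
‖u_2‖ = 1.1952, so q_2 = (0.3586, -0.5976, 0.7171).

q_2 = (0.3586, -0.5976, 0.7171)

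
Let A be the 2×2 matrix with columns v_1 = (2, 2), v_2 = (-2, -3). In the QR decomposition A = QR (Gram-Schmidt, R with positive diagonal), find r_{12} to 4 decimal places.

v_1 = (2, 2); ‖v_1‖ = 2.8284, so q_1 = (0.7071, 0.7071).
r_{12} = q_1·v_2 = -3.5355.

r_{12} = -3.5355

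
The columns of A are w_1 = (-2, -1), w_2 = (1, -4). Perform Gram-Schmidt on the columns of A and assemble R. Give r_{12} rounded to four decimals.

r_{12} = 0.8944

w_1 = (-2, -1); ‖w_1‖ = 2.2361, so q_1 = (-0.8944, -0.4472).
r_{12} = q_1·w_2 = 0.8944.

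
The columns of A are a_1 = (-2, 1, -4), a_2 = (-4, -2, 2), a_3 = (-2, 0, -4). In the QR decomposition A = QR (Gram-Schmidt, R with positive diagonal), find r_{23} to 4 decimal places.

r_{23} = 0.3904

e_1 = a_1/‖a_1‖ = (-2, 1, -4)/4.5826 = (-0.4364, 0.2182, -0.8729).
r_{12} = e_1·a_2 = -0.4364.
u_2 = a_2 + 0.4364·e_1 = (-4.1905, -1.9048, 1.6190).
‖u_2‖ = 4.8795, so e_2 = (-0.8588, -0.3904, 0.3318).
r_{23} = e_2·a_3 = 0.3904.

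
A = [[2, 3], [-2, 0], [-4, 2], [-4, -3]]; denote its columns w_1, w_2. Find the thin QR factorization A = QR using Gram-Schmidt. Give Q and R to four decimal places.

w_1 = (2, -2, -4, -4); ‖w_1‖ = 6.3246, so q_1 = (0.3162, -0.3162, -0.6325, -0.6325).
q_1·w_2 = 0.3162·3 + (-0.3162)·0 + (-0.6325)·2 + (-0.6325)·(-3) = 1.5811.
u_2 = w_2 − 1.5811·q_1 = (2.5000, 0.5000, 3.0000, -2.0000).
‖u_2‖ = 4.4159, so q_2 = (0.5661, 0.1132, 0.6794, -0.4529).

Q = [[0.3162, 0.5661], [-0.3162, 0.1132], [-0.6325, 0.6794], [-0.6325, -0.4529]], R = [[6.3246, 1.5811], [0.0000, 4.4159]]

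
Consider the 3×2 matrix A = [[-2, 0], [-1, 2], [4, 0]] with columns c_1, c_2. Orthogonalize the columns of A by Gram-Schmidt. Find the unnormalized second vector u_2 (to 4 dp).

u_2 = (-0.1905, 1.9048, 0.3810)

c_1 = (-2, -1, 4); ‖c_1‖ = 4.5826, so e_1 = (-0.4364, -0.2182, 0.8729).
e_1·c_2 = (-0.4364)·0 + (-0.2182)·2 + 0.8729·0 = -0.4364.
u_2 = c_2 + 0.4364·e_1 = (-0.1905, 1.9048, 0.3810).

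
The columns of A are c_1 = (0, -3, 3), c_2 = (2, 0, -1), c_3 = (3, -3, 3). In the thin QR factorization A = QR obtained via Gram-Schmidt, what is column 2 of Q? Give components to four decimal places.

q_1 = c_1/‖c_1‖ = (0, -3, 3)/4.2426 = (0.0000, -0.7071, 0.7071).
r_{12} = q_1·c_2 = -0.7071.
u_2 = c_2 + 0.7071·q_1 = (2.0000, -0.5000, -0.5000).
‖u_2‖ = 2.1213, so q_2 = (0.9428, -0.2357, -0.2357).

q_2 = (0.9428, -0.2357, -0.2357)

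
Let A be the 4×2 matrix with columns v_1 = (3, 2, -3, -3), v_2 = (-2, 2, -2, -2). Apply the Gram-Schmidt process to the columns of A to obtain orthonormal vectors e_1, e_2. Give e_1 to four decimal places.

e_1 = v_1/‖v_1‖ = (3, 2, -3, -3)/5.5678 = (0.5388, 0.3592, -0.5388, -0.5388).

e_1 = (0.5388, 0.3592, -0.5388, -0.5388)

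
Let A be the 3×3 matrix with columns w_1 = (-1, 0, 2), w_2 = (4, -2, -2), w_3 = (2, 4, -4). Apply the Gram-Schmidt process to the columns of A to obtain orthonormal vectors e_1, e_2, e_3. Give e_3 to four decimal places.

e_3 = (0.5345, 0.8018, 0.2673)

w_1 = (-1, 0, 2); ‖w_1‖ = 2.2361, so e_1 = (-0.4472, 0.0000, 0.8944).
e_1·w_2 = (-0.4472)·4 + 0.0000·(-2) + 0.8944·(-2) = -3.5777.
u_2 = w_2 + 3.5777·e_1 = (2.4000, -2.0000, 1.2000).
‖u_2‖ = 3.3466, so e_2 = (0.7171, -0.5976, 0.3586).
e_1·w_3 = (-0.4472)·2 + 0.0000·4 + 0.8944·(-4) = -4.4721; e_2·w_3 = 0.7171·2 + (-0.5976)·4 + 0.3586·(-4) = -2.3905.
u_3 = w_3 + 4.4721·e_1 + 2.3905·e_2 = (1.7143, 2.5714, 0.8571).
‖u_3‖ = 3.2071, so e_3 = (0.5345, 0.8018, 0.2673).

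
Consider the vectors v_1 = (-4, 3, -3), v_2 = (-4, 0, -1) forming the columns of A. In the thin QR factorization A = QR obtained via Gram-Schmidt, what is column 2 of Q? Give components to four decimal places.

e_2 = (-0.6985, -0.6636, 0.2678)

e_1 = v_1/‖v_1‖ = (-4, 3, -3)/5.8310 = (-0.6860, 0.5145, -0.5145).
r_{12} = e_1·v_2 = 3.2585.
u_2 = v_2 − 3.2585·e_1 = (-1.7647, -1.6765, 0.6765).
‖u_2‖ = 2.5263, so e_2 = (-0.6985, -0.6636, 0.2678).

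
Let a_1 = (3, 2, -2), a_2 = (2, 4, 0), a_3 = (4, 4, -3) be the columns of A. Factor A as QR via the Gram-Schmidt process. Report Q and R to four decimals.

a_1 = (3, 2, -2); ‖a_1‖ = 4.1231, so e_1 = (0.7276, 0.4851, -0.4851).
e_1·a_2 = 0.7276·2 + 0.4851·4 + (-0.4851)·0 = 3.3955.
u_2 = a_2 − 3.3955·e_1 = (-0.4706, 2.3529, 1.6471).
‖u_2‖ = 2.9104, so e_2 = (-0.1617, 0.8085, 0.5659).
e_1·a_3 = 0.7276·4 + 0.4851·4 + (-0.4851)·(-3) = 6.3059; e_2·a_3 = (-0.1617)·4 + 0.8085·4 + 0.5659·(-3) = 0.8893.
u_3 = a_3 − 6.3059·e_1 − 0.8893·e_2 = (-0.4444, 0.2222, -0.4444).
‖u_3‖ = 0.6667, so e_3 = (-0.6667, 0.3333, -0.6667).

Q = [[0.7276, -0.1617, -0.6667], [0.4851, 0.8085, 0.3333], [-0.4851, 0.5659, -0.6667]], R = [[4.1231, 3.3955, 6.3059], [0.0000, 2.9104, 0.8893], [0.0000, 0.0000, 0.6667]]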